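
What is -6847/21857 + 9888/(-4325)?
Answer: -245735291/94531525 ≈ -2.5995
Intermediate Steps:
-6847/21857 + 9888/(-4325) = -6847*1/21857 + 9888*(-1/4325) = -6847/21857 - 9888/4325 = -245735291/94531525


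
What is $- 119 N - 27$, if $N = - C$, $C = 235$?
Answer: $27938$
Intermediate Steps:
$N = -235$ ($N = \left(-1\right) 235 = -235$)
$- 119 N - 27 = \left(-119\right) \left(-235\right) - 27 = 27965 - 27 = 27938$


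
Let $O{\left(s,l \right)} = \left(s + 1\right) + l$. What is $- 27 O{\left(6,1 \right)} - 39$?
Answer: $-255$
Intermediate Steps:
$O{\left(s,l \right)} = 1 + l + s$ ($O{\left(s,l \right)} = \left(1 + s\right) + l = 1 + l + s$)
$- 27 O{\left(6,1 \right)} - 39 = - 27 \left(1 + 1 + 6\right) - 39 = \left(-27\right) 8 - 39 = -216 - 39 = -255$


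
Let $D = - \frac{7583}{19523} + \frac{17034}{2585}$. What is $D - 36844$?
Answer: $- \frac{1859091537293}{50466955} \approx -36838.0$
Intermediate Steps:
$D = \frac{312952727}{50466955}$ ($D = \left(-7583\right) \frac{1}{19523} + 17034 \cdot \frac{1}{2585} = - \frac{7583}{19523} + \frac{17034}{2585} = \frac{312952727}{50466955} \approx 6.2011$)
$D - 36844 = \frac{312952727}{50466955} - 36844 = - \frac{1859091537293}{50466955}$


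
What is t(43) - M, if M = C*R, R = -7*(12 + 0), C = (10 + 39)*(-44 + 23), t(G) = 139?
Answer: -86297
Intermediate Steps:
C = -1029 (C = 49*(-21) = -1029)
R = -84 (R = -7*12 = -84)
M = 86436 (M = -1029*(-84) = 86436)
t(43) - M = 139 - 1*86436 = 139 - 86436 = -86297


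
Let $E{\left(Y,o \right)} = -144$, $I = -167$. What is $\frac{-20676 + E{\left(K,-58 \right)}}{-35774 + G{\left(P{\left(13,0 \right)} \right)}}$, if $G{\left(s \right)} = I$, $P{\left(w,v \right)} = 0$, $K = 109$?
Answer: $\frac{20820}{35941} \approx 0.57928$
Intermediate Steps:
$G{\left(s \right)} = -167$
$\frac{-20676 + E{\left(K,-58 \right)}}{-35774 + G{\left(P{\left(13,0 \right)} \right)}} = \frac{-20676 - 144}{-35774 - 167} = - \frac{20820}{-35941} = \left(-20820\right) \left(- \frac{1}{35941}\right) = \frac{20820}{35941}$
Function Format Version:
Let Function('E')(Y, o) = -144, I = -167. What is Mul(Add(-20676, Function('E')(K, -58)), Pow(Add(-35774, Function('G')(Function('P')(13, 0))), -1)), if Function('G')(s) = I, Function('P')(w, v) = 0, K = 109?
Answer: Rational(20820, 35941) ≈ 0.57928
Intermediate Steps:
Function('G')(s) = -167
Mul(Add(-20676, Function('E')(K, -58)), Pow(Add(-35774, Function('G')(Function('P')(13, 0))), -1)) = Mul(Add(-20676, -144), Pow(Add(-35774, -167), -1)) = Mul(-20820, Pow(-35941, -1)) = Mul(-20820, Rational(-1, 35941)) = Rational(20820, 35941)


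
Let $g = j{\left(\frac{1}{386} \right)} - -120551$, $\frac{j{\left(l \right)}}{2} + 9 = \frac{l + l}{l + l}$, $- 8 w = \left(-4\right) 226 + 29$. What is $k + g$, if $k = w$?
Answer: $\frac{965155}{8} \approx 1.2064 \cdot 10^{5}$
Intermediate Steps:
$w = \frac{875}{8}$ ($w = - \frac{\left(-4\right) 226 + 29}{8} = - \frac{-904 + 29}{8} = \left(- \frac{1}{8}\right) \left(-875\right) = \frac{875}{8} \approx 109.38$)
$k = \frac{875}{8} \approx 109.38$
$j{\left(l \right)} = -16$ ($j{\left(l \right)} = -18 + 2 \frac{l + l}{l + l} = -18 + 2 \frac{2 l}{2 l} = -18 + 2 \cdot 2 l \frac{1}{2 l} = -18 + 2 \cdot 1 = -18 + 2 = -16$)
$g = 120535$ ($g = -16 - -120551 = -16 + 120551 = 120535$)
$k + g = \frac{875}{8} + 120535 = \frac{965155}{8}$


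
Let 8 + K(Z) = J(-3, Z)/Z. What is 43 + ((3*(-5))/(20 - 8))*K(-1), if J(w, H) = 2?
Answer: 111/2 ≈ 55.500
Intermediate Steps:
K(Z) = -8 + 2/Z
43 + ((3*(-5))/(20 - 8))*K(-1) = 43 + ((3*(-5))/(20 - 8))*(-8 + 2/(-1)) = 43 + (-15/12)*(-8 + 2*(-1)) = 43 + (-15*1/12)*(-8 - 2) = 43 - 5/4*(-10) = 43 + 25/2 = 111/2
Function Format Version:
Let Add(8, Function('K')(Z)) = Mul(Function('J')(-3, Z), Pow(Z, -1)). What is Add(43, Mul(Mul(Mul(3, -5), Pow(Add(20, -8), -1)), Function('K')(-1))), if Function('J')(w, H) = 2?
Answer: Rational(111, 2) ≈ 55.500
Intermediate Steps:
Function('K')(Z) = Add(-8, Mul(2, Pow(Z, -1)))
Add(43, Mul(Mul(Mul(3, -5), Pow(Add(20, -8), -1)), Function('K')(-1))) = Add(43, Mul(Mul(Mul(3, -5), Pow(Add(20, -8), -1)), Add(-8, Mul(2, Pow(-1, -1))))) = Add(43, Mul(Mul(-15, Pow(12, -1)), Add(-8, Mul(2, -1)))) = Add(43, Mul(Mul(-15, Rational(1, 12)), Add(-8, -2))) = Add(43, Mul(Rational(-5, 4), -10)) = Add(43, Rational(25, 2)) = Rational(111, 2)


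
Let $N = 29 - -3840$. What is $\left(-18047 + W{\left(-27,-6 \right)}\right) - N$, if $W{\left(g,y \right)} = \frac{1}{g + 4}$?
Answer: $- \frac{504069}{23} \approx -21916.0$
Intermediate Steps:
$W{\left(g,y \right)} = \frac{1}{4 + g}$
$N = 3869$ ($N = 29 + 3840 = 3869$)
$\left(-18047 + W{\left(-27,-6 \right)}\right) - N = \left(-18047 + \frac{1}{4 - 27}\right) - 3869 = \left(-18047 + \frac{1}{-23}\right) - 3869 = \left(-18047 - \frac{1}{23}\right) - 3869 = - \frac{415082}{23} - 3869 = - \frac{504069}{23}$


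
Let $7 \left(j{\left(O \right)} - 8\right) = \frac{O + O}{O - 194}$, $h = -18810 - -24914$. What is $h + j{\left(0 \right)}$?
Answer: $6112$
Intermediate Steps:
$h = 6104$ ($h = -18810 + 24914 = 6104$)
$j{\left(O \right)} = 8 + \frac{2 O}{7 \left(-194 + O\right)}$ ($j{\left(O \right)} = 8 + \frac{\left(O + O\right) \frac{1}{O - 194}}{7} = 8 + \frac{2 O \frac{1}{-194 + O}}{7} = 8 + \frac{2 O}{7 \left(-194 + O\right)}$)
$h + j{\left(0 \right)} = 6104 + \frac{2 \left(-5432 + 29 \cdot 0\right)}{7 \left(-194 + 0\right)} = 6104 + \frac{2 \left(-5432 + 0\right)}{7 \left(-194\right)} = 6104 + \frac{2}{7} \left(- \frac{1}{194}\right) \left(-5432\right) = 6104 + 8 = 6112$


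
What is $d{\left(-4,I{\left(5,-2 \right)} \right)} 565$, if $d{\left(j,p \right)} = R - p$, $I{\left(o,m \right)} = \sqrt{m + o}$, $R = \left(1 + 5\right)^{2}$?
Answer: $20340 - 565 \sqrt{3} \approx 19361.0$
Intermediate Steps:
$R = 36$ ($R = 6^{2} = 36$)
$d{\left(j,p \right)} = 36 - p$
$d{\left(-4,I{\left(5,-2 \right)} \right)} 565 = \left(36 - \sqrt{-2 + 5}\right) 565 = \left(36 - \sqrt{3}\right) 565 = 20340 - 565 \sqrt{3}$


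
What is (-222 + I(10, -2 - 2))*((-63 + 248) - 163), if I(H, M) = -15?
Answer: -5214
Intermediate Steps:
(-222 + I(10, -2 - 2))*((-63 + 248) - 163) = (-222 - 15)*((-63 + 248) - 163) = -237*(185 - 163) = -237*22 = -5214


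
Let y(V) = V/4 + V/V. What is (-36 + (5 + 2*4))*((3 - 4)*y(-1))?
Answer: 69/4 ≈ 17.250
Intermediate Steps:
y(V) = 1 + V/4 (y(V) = V*(¼) + 1 = V/4 + 1 = 1 + V/4)
(-36 + (5 + 2*4))*((3 - 4)*y(-1)) = (-36 + (5 + 2*4))*((3 - 4)*(1 + (¼)*(-1))) = (-36 + (5 + 8))*(-(1 - ¼)) = (-36 + 13)*(-1*¾) = -23*(-¾) = 69/4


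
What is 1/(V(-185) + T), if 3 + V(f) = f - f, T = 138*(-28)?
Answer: -1/3867 ≈ -0.00025860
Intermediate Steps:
T = -3864
V(f) = -3 (V(f) = -3 + (f - f) = -3 + 0 = -3)
1/(V(-185) + T) = 1/(-3 - 3864) = 1/(-3867) = -1/3867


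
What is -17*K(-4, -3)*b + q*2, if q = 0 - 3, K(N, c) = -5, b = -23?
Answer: -1961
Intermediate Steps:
q = -3
-17*K(-4, -3)*b + q*2 = -(-85)*(-23) - 3*2 = -17*115 - 6 = -1955 - 6 = -1961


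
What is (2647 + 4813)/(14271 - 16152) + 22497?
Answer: 42309397/1881 ≈ 22493.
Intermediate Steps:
(2647 + 4813)/(14271 - 16152) + 22497 = 7460/(-1881) + 22497 = 7460*(-1/1881) + 22497 = -7460/1881 + 22497 = 42309397/1881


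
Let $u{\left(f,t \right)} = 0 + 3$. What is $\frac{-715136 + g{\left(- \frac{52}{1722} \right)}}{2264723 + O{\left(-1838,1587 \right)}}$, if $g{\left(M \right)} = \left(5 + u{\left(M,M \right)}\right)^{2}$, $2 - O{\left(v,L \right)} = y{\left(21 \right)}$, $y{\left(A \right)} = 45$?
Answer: $- \frac{89384}{283085} \approx -0.31575$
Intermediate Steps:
$O{\left(v,L \right)} = -43$ ($O{\left(v,L \right)} = 2 - 45 = -43$)
$u{\left(f,t \right)} = 3$
$g{\left(M \right)} = 64$ ($g{\left(M \right)} = \left(5 + 3\right)^{2} = 8^{2} = 64$)
$\frac{-715136 + g{\left(- \frac{52}{1722} \right)}}{2264723 + O{\left(-1838,1587 \right)}} = \frac{-715136 + 64}{2264723 - 43} = - \frac{715072}{2264680} = \left(-715072\right) \frac{1}{2264680} = - \frac{89384}{283085}$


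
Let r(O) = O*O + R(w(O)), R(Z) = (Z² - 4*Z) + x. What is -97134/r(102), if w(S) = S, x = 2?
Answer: -48567/10201 ≈ -4.7610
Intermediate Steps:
R(Z) = 2 + Z² - 4*Z (R(Z) = (Z² - 4*Z) + 2 = 2 + Z² - 4*Z)
r(O) = 2 - 4*O + 2*O² (r(O) = O*O + (2 + O² - 4*O) = O² + (2 + O² - 4*O) = 2 - 4*O + 2*O²)
-97134/r(102) = -97134/(2 - 4*102 + 2*102²) = -97134/(2 - 408 + 2*10404) = -97134/(2 - 408 + 20808) = -97134/20402 = -97134*1/20402 = -48567/10201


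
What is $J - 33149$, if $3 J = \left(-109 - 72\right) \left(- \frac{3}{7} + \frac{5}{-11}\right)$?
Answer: $- \frac{7645111}{231} \approx -33096.0$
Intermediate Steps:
$J = \frac{12308}{231}$ ($J = \frac{\left(-109 - 72\right) \left(- \frac{3}{7} + \frac{5}{-11}\right)}{3} = \frac{\left(-181\right) \left(\left(-3\right) \frac{1}{7} + 5 \left(- \frac{1}{11}\right)\right)}{3} = \frac{\left(-181\right) \left(- \frac{3}{7} - \frac{5}{11}\right)}{3} = \frac{\left(-181\right) \left(- \frac{68}{77}\right)}{3} = \frac{1}{3} \cdot \frac{12308}{77} = \frac{12308}{231} \approx 53.281$)
$J - 33149 = \frac{12308}{231} - 33149 = - \frac{7645111}{231}$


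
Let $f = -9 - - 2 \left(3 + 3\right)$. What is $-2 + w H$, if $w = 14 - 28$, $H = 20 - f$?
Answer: $-240$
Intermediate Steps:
$f = 3$ ($f = -9 - \left(-2\right) 6 = -9 - -12 = -9 + 12 = 3$)
$H = 17$ ($H = 20 - 3 = 17$)
$w = -14$ ($w = 14 - 28 = -14$)
$-2 + w H = -2 - 238 = -240$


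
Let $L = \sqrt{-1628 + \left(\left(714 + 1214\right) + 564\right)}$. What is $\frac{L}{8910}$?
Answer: $\frac{2 \sqrt{6}}{1485} \approx 0.003299$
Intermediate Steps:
$L = 12 \sqrt{6}$ ($L = \sqrt{-1628 + \left(1928 + 564\right)} = \sqrt{-1628 + 2492} = \sqrt{864} = 12 \sqrt{6} \approx 29.394$)
$\frac{L}{8910} = \frac{12 \sqrt{6}}{8910} = 12 \sqrt{6} \cdot \frac{1}{8910} = \frac{2 \sqrt{6}}{1485}$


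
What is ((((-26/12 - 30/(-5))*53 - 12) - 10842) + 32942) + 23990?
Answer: 277687/6 ≈ 46281.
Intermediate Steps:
((((-26/12 - 30/(-5))*53 - 12) - 10842) + 32942) + 23990 = ((((-26*1/12 - 30*(-⅕))*53 - 12) - 10842) + 32942) + 23990 = ((((-13/6 + 6)*53 - 12) - 10842) + 32942) + 23990 = ((((23/6)*53 - 12) - 10842) + 32942) + 23990 = (((1219/6 - 12) - 10842) + 32942) + 23990 = ((1147/6 - 10842) + 32942) + 23990 = (-63905/6 + 32942) + 23990 = 133747/6 + 23990 = 277687/6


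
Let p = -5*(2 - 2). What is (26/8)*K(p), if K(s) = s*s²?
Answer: 0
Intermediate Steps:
p = 0 (p = -5*0 = 0)
K(s) = s³
(26/8)*K(p) = (26/8)*0³ = (26*(⅛))*0 = (13/4)*0 = 0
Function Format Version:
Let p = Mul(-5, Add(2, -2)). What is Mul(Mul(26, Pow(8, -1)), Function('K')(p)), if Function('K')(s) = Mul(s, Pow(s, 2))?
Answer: 0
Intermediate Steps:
p = 0 (p = Mul(-5, 0) = 0)
Function('K')(s) = Pow(s, 3)
Mul(Mul(26, Pow(8, -1)), Function('K')(p)) = Mul(Mul(26, Pow(8, -1)), Pow(0, 3)) = Mul(Mul(26, Rational(1, 8)), 0) = Mul(Rational(13, 4), 0) = 0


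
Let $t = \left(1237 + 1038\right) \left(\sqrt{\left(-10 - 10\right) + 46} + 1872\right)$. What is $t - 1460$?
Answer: $4257340 + 2275 \sqrt{26} \approx 4.2689 \cdot 10^{6}$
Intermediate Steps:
$t = 4258800 + 2275 \sqrt{26}$ ($t = 2275 \left(\sqrt{\left(-10 - 10\right) + 46} + 1872\right) = 2275 \left(\sqrt{-20 + 46} + 1872\right) = 2275 \left(\sqrt{26} + 1872\right) = 2275 \left(1872 + \sqrt{26}\right) = 4258800 + 2275 \sqrt{26} \approx 4.2704 \cdot 10^{6}$)
$t - 1460 = \left(4258800 + 2275 \sqrt{26}\right) - 1460 = 4257340 + 2275 \sqrt{26}$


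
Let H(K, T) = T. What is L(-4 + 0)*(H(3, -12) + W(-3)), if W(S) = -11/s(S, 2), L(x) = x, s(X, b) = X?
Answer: 100/3 ≈ 33.333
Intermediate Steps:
W(S) = -11/S
L(-4 + 0)*(H(3, -12) + W(-3)) = (-4 + 0)*(-12 - 11/(-3)) = -4*(-12 - 11*(-1/3)) = -4*(-12 + 11/3) = -4*(-25/3) = 100/3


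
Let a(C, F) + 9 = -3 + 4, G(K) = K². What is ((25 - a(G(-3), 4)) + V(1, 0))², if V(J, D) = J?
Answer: 1156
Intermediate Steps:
a(C, F) = -8 (a(C, F) = -9 + (-3 + 4) = -9 + 1 = -8)
((25 - a(G(-3), 4)) + V(1, 0))² = ((25 - 1*(-8)) + 1)² = ((25 + 8) + 1)² = (33 + 1)² = 34² = 1156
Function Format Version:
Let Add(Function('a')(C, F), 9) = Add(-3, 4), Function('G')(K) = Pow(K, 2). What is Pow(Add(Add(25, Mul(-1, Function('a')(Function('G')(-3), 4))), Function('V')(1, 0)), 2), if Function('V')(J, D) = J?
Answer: 1156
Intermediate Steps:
Function('a')(C, F) = -8 (Function('a')(C, F) = Add(-9, Add(-3, 4)) = Add(-9, 1) = -8)
Pow(Add(Add(25, Mul(-1, Function('a')(Function('G')(-3), 4))), Function('V')(1, 0)), 2) = Pow(Add(Add(25, Mul(-1, -8)), 1), 2) = Pow(Add(Add(25, 8), 1), 2) = Pow(Add(33, 1), 2) = Pow(34, 2) = 1156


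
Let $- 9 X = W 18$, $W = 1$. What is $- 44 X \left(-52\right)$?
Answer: $-4576$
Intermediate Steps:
$X = -2$ ($X = - \frac{1 \cdot 18}{9} = \left(- \frac{1}{9}\right) 18 = -2$)
$- 44 X \left(-52\right) = \left(-44\right) \left(-2\right) \left(-52\right) = 88 \left(-52\right) = -4576$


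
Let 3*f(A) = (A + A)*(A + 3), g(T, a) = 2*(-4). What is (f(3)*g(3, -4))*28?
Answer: -2688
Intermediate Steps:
g(T, a) = -8
f(A) = 2*A*(3 + A)/3 (f(A) = ((A + A)*(A + 3))/3 = ((2*A)*(3 + A))/3 = (2*A*(3 + A))/3 = 2*A*(3 + A)/3)
(f(3)*g(3, -4))*28 = (((2/3)*3*(3 + 3))*(-8))*28 = (((2/3)*3*6)*(-8))*28 = (12*(-8))*28 = -96*28 = -2688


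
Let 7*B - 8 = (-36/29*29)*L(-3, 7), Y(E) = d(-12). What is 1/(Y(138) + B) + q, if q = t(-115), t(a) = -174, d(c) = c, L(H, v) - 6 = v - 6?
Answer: -57079/328 ≈ -174.02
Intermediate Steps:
L(H, v) = v (L(H, v) = 6 + (v - 6) = 6 + (-6 + v) = v)
Y(E) = -12
q = -174
B = -244/7 (B = 8/7 + ((-36/29*29)*7)/7 = 8/7 + ((-36*1/29*29)*7)/7 = 8/7 + (-36/29*29*7)/7 = 8/7 + (-36*7)/7 = 8/7 + (⅐)*(-252) = 8/7 - 36 = -244/7 ≈ -34.857)
1/(Y(138) + B) + q = 1/(-12 - 244/7) - 174 = 1/(-328/7) - 174 = -7/328 - 174 = -57079/328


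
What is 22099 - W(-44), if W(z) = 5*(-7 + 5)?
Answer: 22109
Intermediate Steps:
W(z) = -10 (W(z) = 5*(-2) = -10)
22099 - W(-44) = 22099 - 1*(-10) = 22099 + 10 = 22109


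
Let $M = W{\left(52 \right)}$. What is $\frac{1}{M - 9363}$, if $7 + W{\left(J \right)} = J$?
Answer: $- \frac{1}{9318} \approx -0.00010732$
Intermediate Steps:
$W{\left(J \right)} = -7 + J$
$M = 45$ ($M = -7 + 52 = 45$)
$\frac{1}{M - 9363} = \frac{1}{45 - 9363} = \frac{1}{-9318} = - \frac{1}{9318}$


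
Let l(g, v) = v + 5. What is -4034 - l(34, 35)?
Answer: -4074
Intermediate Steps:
l(g, v) = 5 + v
-4034 - l(34, 35) = -4034 - (5 + 35) = -4034 - 1*40 = -4034 - 40 = -4074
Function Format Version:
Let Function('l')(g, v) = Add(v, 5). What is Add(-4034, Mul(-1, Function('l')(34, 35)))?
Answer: -4074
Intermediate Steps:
Function('l')(g, v) = Add(5, v)
Add(-4034, Mul(-1, Function('l')(34, 35))) = Add(-4034, Mul(-1, Add(5, 35))) = Add(-4034, Mul(-1, 40)) = Add(-4034, -40) = -4074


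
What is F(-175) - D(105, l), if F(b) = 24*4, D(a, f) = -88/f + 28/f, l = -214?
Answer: 10242/107 ≈ 95.720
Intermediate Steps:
D(a, f) = -60/f
F(b) = 96
F(-175) - D(105, l) = 96 - (-60)/(-214) = 96 - (-60)*(-1)/214 = 96 - 1*30/107 = 96 - 30/107 = 10242/107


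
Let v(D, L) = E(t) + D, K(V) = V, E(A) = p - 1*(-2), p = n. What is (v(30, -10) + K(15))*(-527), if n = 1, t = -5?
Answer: -25296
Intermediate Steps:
p = 1
E(A) = 3 (E(A) = 1 - 1*(-2) = 1 + 2 = 3)
v(D, L) = 3 + D
(v(30, -10) + K(15))*(-527) = ((3 + 30) + 15)*(-527) = (33 + 15)*(-527) = 48*(-527) = -25296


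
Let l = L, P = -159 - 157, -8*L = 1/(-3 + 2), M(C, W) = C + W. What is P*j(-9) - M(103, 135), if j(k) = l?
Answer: -555/2 ≈ -277.50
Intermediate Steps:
L = ⅛ (L = -1/(8*(-3 + 2)) = -⅛/(-1) = -⅛*(-1) = ⅛ ≈ 0.12500)
P = -316
l = ⅛ ≈ 0.12500
j(k) = ⅛
P*j(-9) - M(103, 135) = -316*⅛ - (103 + 135) = -79/2 - 1*238 = -79/2 - 238 = -555/2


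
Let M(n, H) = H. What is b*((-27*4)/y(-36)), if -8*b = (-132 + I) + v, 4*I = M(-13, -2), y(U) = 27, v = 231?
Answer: 197/4 ≈ 49.250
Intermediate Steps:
I = -½ (I = (¼)*(-2) = -½ ≈ -0.50000)
b = -197/16 (b = -((-132 - ½) + 231)/8 = -(-265/2 + 231)/8 = -⅛*197/2 = -197/16 ≈ -12.313)
b*((-27*4)/y(-36)) = -197*(-27*4)/(16*27) = -(-5319)/(4*27) = -197/16*(-4) = 197/4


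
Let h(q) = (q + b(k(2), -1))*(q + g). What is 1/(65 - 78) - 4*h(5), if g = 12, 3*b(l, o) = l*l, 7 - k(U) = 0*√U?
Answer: -56579/39 ≈ -1450.7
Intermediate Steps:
k(U) = 7 (k(U) = 7 - 0*√U = 7 - 1*0 = 7 + 0 = 7)
b(l, o) = l²/3 (b(l, o) = (l*l)/3 = l²/3)
h(q) = (12 + q)*(49/3 + q) (h(q) = (q + (⅓)*7²)*(q + 12) = (q + (⅓)*49)*(12 + q) = (q + 49/3)*(12 + q) = (49/3 + q)*(12 + q) = (12 + q)*(49/3 + q))
1/(65 - 78) - 4*h(5) = 1/(65 - 78) - 4*(196 + 5² + (85/3)*5) = 1/(-13) - 4*(196 + 25 + 425/3) = -1/13 - 4*1088/3 = -1/13 - 4352/3 = -56579/39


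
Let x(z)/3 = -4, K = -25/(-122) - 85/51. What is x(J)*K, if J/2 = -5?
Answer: 1070/61 ≈ 17.541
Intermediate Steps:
J = -10 (J = 2*(-5) = -10)
K = -535/366 (K = -25*(-1/122) - 85*1/51 = 25/122 - 5/3 = -535/366 ≈ -1.4617)
x(z) = -12 (x(z) = 3*(-4) = -12)
x(J)*K = -12*(-535/366) = 1070/61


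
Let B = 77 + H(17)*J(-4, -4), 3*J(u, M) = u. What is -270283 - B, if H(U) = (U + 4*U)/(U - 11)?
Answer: -2433070/9 ≈ -2.7034e+5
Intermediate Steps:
J(u, M) = u/3
H(U) = 5*U/(-11 + U) (H(U) = (5*U)/(-11 + U) = 5*U/(-11 + U))
B = 523/9 (B = 77 + (5*17/(-11 + 17))*((⅓)*(-4)) = 77 + (5*17/6)*(-4/3) = 77 + (5*17*(⅙))*(-4/3) = 77 + (85/6)*(-4/3) = 77 - 170/9 = 523/9 ≈ 58.111)
-270283 - B = -270283 - 1*523/9 = -270283 - 523/9 = -2433070/9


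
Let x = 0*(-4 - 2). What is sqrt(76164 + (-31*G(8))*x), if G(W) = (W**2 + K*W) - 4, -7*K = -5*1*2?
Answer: 2*sqrt(19041) ≈ 275.98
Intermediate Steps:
K = 10/7 (K = -(-5*1)*2/7 = -(-5)*2/7 = -1/7*(-10) = 10/7 ≈ 1.4286)
G(W) = -4 + W**2 + 10*W/7 (G(W) = (W**2 + 10*W/7) - 4 = -4 + W**2 + 10*W/7)
x = 0 (x = 0*(-6) = 0)
sqrt(76164 + (-31*G(8))*x) = sqrt(76164 - 31*(-4 + 8**2 + (10/7)*8)*0) = sqrt(76164 - 31*(-4 + 64 + 80/7)*0) = sqrt(76164 - 31*500/7*0) = sqrt(76164 - 15500/7*0) = sqrt(76164 + 0) = sqrt(76164) = 2*sqrt(19041)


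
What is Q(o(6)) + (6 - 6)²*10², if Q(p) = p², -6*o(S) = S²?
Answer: 36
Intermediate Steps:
o(S) = -S²/6
Q(o(6)) + (6 - 6)²*10² = (-⅙*6²)² + (6 - 6)²*10² = (-⅙*36)² + 0²*100 = (-6)² + 0*100 = 36 + 0 = 36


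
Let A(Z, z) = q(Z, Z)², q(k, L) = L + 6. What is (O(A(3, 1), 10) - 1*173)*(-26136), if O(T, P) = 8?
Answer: 4312440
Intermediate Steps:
q(k, L) = 6 + L
A(Z, z) = (6 + Z)²
(O(A(3, 1), 10) - 1*173)*(-26136) = (8 - 1*173)*(-26136) = (8 - 173)*(-26136) = -165*(-26136) = 4312440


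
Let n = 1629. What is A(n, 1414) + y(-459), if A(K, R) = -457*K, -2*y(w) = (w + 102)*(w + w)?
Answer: -908316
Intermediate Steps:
y(w) = -w*(102 + w) (y(w) = -(w + 102)*(w + w)/2 = -(102 + w)*2*w/2 = -w*(102 + w))
A(n, 1414) + y(-459) = -457*1629 - 1*(-459)*(102 - 459) = -744453 - 1*(-459)*(-357) = -744453 - 163863 = -908316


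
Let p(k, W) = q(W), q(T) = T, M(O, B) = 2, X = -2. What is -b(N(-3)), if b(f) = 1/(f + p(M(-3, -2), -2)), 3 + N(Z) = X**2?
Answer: 1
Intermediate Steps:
p(k, W) = W
N(Z) = 1 (N(Z) = -3 + (-2)**2 = -3 + 4 = 1)
b(f) = 1/(-2 + f) (b(f) = 1/(f - 2) = 1/(-2 + f))
-b(N(-3)) = -1/(-2 + 1) = -1/(-1) = -1*(-1) = 1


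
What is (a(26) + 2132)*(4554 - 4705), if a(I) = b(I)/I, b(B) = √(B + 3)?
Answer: -321932 - 151*√29/26 ≈ -3.2196e+5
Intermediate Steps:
b(B) = √(3 + B)
a(I) = √(3 + I)/I
(a(26) + 2132)*(4554 - 4705) = (√(3 + 26)/26 + 2132)*(4554 - 4705) = (√29/26 + 2132)*(-151) = (2132 + √29/26)*(-151) = -321932 - 151*√29/26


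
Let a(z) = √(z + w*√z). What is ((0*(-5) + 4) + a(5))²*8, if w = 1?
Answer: 8*(4 + √(5 + √5))² ≈ 358.05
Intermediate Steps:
a(z) = √(z + √z) (a(z) = √(z + 1*√z) = √(z + √z))
((0*(-5) + 4) + a(5))²*8 = ((0*(-5) + 4) + √(5 + √5))²*8 = ((0 + 4) + √(5 + √5))²*8 = (4 + √(5 + √5))²*8 = 8*(4 + √(5 + √5))²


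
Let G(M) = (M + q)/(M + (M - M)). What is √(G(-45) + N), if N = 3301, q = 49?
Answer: √742705/15 ≈ 57.454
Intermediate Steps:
G(M) = (49 + M)/M (G(M) = (M + 49)/(M + (M - M)) = (49 + M)/(M + 0) = (49 + M)/M)
√(G(-45) + N) = √((49 - 45)/(-45) + 3301) = √(-1/45*4 + 3301) = √(-4/45 + 3301) = √(148541/45) = √742705/15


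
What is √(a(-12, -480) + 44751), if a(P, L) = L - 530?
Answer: √43741 ≈ 209.14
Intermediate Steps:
a(P, L) = -530 + L
√(a(-12, -480) + 44751) = √((-530 - 480) + 44751) = √(-1010 + 44751) = √43741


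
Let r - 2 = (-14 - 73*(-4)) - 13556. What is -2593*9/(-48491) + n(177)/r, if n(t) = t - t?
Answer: 23337/48491 ≈ 0.48126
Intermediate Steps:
r = -13276 (r = 2 + ((-14 - 73*(-4)) - 13556) = 2 + ((-14 + 292) - 13556) = 2 + (278 - 13556) = 2 - 13278 = -13276)
n(t) = 0
-2593*9/(-48491) + n(177)/r = -2593*9/(-48491) + 0/(-13276) = -23337*(-1/48491) + 0*(-1/13276) = 23337/48491 + 0 = 23337/48491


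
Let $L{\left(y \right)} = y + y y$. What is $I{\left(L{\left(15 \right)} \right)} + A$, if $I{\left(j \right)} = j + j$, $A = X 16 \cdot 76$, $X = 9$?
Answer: $11424$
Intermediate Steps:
$L{\left(y \right)} = y + y^{2}$
$A = 10944$ ($A = 9 \cdot 16 \cdot 76 = 144 \cdot 76 = 10944$)
$I{\left(j \right)} = 2 j$
$I{\left(L{\left(15 \right)} \right)} + A = 2 \cdot 15 \left(1 + 15\right) + 10944 = 2 \cdot 15 \cdot 16 + 10944 = 2 \cdot 240 + 10944 = 480 + 10944 = 11424$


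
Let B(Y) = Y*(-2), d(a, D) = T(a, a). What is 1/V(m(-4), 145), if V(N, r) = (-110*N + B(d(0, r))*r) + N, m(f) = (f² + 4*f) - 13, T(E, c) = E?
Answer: 1/1417 ≈ 0.00070572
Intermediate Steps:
d(a, D) = a
B(Y) = -2*Y
m(f) = -13 + f² + 4*f
V(N, r) = -109*N (V(N, r) = (-110*N + (-2*0)*r) + N = (-110*N + 0*r) + N = (-110*N + 0) + N = -110*N + N = -109*N)
1/V(m(-4), 145) = 1/(-109*(-13 + (-4)² + 4*(-4))) = 1/(-109*(-13 + 16 - 16)) = 1/(-109*(-13)) = 1/1417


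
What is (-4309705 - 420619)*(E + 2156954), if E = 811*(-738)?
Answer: -7371907213264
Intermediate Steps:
E = -598518
(-4309705 - 420619)*(E + 2156954) = (-4309705 - 420619)*(-598518 + 2156954) = -4730324*1558436 = -7371907213264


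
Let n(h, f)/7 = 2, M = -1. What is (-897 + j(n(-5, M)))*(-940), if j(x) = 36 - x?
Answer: 822500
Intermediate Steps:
n(h, f) = 14 (n(h, f) = 7*2 = 14)
(-897 + j(n(-5, M)))*(-940) = (-897 + (36 - 1*14))*(-940) = (-897 + (36 - 14))*(-940) = (-897 + 22)*(-940) = -875*(-940) = 822500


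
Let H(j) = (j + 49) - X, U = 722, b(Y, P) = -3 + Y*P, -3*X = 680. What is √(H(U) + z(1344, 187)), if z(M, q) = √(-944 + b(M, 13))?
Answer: √(8979 + 45*√661)/3 ≈ 33.559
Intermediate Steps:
X = -680/3 (X = -⅓*680 = -680/3 ≈ -226.67)
b(Y, P) = -3 + P*Y
z(M, q) = √(-947 + 13*M) (z(M, q) = √(-944 + (-3 + 13*M)) = √(-947 + 13*M))
H(j) = 827/3 + j (H(j) = (j + 49) - 1*(-680/3) = (49 + j) + 680/3 = 827/3 + j)
√(H(U) + z(1344, 187)) = √((827/3 + 722) + √(-947 + 13*1344)) = √(2993/3 + √(-947 + 17472)) = √(2993/3 + √16525) = √(2993/3 + 5*√661)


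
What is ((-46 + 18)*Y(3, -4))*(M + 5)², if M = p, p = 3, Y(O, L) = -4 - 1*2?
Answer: 10752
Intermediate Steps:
Y(O, L) = -6 (Y(O, L) = -4 - 2 = -6)
M = 3
((-46 + 18)*Y(3, -4))*(M + 5)² = ((-46 + 18)*(-6))*(3 + 5)² = -28*(-6)*8² = 168*64 = 10752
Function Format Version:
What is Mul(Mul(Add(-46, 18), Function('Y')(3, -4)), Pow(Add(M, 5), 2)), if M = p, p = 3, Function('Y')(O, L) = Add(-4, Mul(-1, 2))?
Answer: 10752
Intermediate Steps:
Function('Y')(O, L) = -6 (Function('Y')(O, L) = Add(-4, -2) = -6)
M = 3
Mul(Mul(Add(-46, 18), Function('Y')(3, -4)), Pow(Add(M, 5), 2)) = Mul(Mul(Add(-46, 18), -6), Pow(Add(3, 5), 2)) = Mul(Mul(-28, -6), Pow(8, 2)) = Mul(168, 64) = 10752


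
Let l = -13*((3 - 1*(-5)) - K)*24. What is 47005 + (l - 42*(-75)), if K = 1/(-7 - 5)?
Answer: 47633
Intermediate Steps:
K = -1/12 (K = 1/(-12) = -1/12 ≈ -0.083333)
l = -2522 (l = -13*((3 - 1*(-5)) - 1*(-1/12))*24 = -13*((3 + 5) + 1/12)*24 = -13*(8 + 1/12)*24 = -13*97/12*24 = -1261/12*24 = -2522)
47005 + (l - 42*(-75)) = 47005 + (-2522 - 42*(-75)) = 47005 + (-2522 - 1*(-3150)) = 47005 + (-2522 + 3150) = 47005 + 628 = 47633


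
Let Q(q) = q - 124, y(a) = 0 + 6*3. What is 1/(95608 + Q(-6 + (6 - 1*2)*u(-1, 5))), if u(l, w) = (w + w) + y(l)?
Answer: 1/95590 ≈ 1.0461e-5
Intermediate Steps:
y(a) = 18 (y(a) = 0 + 18 = 18)
u(l, w) = 18 + 2*w (u(l, w) = (w + w) + 18 = 2*w + 18 = 18 + 2*w)
Q(q) = -124 + q
1/(95608 + Q(-6 + (6 - 1*2)*u(-1, 5))) = 1/(95608 + (-124 + (-6 + (6 - 1*2)*(18 + 2*5)))) = 1/(95608 + (-124 + (-6 + (6 - 2)*(18 + 10)))) = 1/(95608 + (-124 + (-6 + 4*28))) = 1/(95608 + (-124 + (-6 + 112))) = 1/(95608 + (-124 + 106)) = 1/(95608 - 18) = 1/95590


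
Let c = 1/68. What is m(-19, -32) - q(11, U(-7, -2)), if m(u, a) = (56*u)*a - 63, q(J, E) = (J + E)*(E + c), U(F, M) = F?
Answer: 578220/17 ≈ 34013.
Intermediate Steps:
c = 1/68 ≈ 0.014706
q(J, E) = (1/68 + E)*(E + J) (q(J, E) = (J + E)*(E + 1/68) = (E + J)*(1/68 + E) = (1/68 + E)*(E + J))
m(u, a) = -63 + 56*a*u (m(u, a) = 56*a*u - 63 = -63 + 56*a*u)
m(-19, -32) - q(11, U(-7, -2)) = (-63 + 56*(-32)*(-19)) - ((-7)**2 + (1/68)*(-7) + (1/68)*11 - 7*11) = (-63 + 34048) - (49 - 7/68 + 11/68 - 77) = 33985 - 1*(-475/17) = 33985 + 475/17 = 578220/17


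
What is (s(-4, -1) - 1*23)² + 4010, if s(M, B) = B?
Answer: 4586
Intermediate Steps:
(s(-4, -1) - 1*23)² + 4010 = (-1 - 1*23)² + 4010 = (-1 - 23)² + 4010 = (-24)² + 4010 = 576 + 4010 = 4586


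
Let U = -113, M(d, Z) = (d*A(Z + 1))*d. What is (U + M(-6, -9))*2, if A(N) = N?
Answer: -802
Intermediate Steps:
M(d, Z) = d**2*(1 + Z) (M(d, Z) = (d*(Z + 1))*d = (d*(1 + Z))*d = d**2*(1 + Z))
(U + M(-6, -9))*2 = (-113 + (-6)**2*(1 - 9))*2 = (-113 + 36*(-8))*2 = (-113 - 288)*2 = -401*2 = -802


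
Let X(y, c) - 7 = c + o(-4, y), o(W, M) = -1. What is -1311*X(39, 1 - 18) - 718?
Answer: 13703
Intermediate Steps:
X(y, c) = 6 + c (X(y, c) = 7 + (c - 1) = 7 + (-1 + c) = 6 + c)
-1311*X(39, 1 - 18) - 718 = -1311*(6 + (1 - 18)) - 718 = -1311*(6 - 17) - 718 = -1311*(-11) - 718 = 14421 - 718 = 13703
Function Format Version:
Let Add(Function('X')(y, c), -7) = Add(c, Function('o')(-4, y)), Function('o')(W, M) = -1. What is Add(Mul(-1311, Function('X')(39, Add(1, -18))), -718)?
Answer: 13703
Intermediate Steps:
Function('X')(y, c) = Add(6, c) (Function('X')(y, c) = Add(7, Add(c, -1)) = Add(7, Add(-1, c)) = Add(6, c))
Add(Mul(-1311, Function('X')(39, Add(1, -18))), -718) = Add(Mul(-1311, Add(6, Add(1, -18))), -718) = Add(Mul(-1311, Add(6, -17)), -718) = Add(Mul(-1311, -11), -718) = Add(14421, -718) = 13703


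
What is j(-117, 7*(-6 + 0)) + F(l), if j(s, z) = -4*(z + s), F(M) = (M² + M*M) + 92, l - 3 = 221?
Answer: 101080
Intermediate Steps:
l = 224 (l = 3 + 221 = 224)
F(M) = 92 + 2*M² (F(M) = (M² + M²) + 92 = 2*M² + 92 = 92 + 2*M²)
j(s, z) = -4*s - 4*z (j(s, z) = -4*(s + z) = -4*s - 4*z)
j(-117, 7*(-6 + 0)) + F(l) = (-4*(-117) - 28*(-6 + 0)) + (92 + 2*224²) = (468 - 28*(-6)) + (92 + 2*50176) = (468 - 4*(-42)) + (92 + 100352) = (468 + 168) + 100444 = 636 + 100444 = 101080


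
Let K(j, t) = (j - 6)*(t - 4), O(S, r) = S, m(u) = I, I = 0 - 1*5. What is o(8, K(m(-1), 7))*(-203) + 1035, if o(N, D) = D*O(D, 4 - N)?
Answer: -220032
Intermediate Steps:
I = -5 (I = 0 - 5 = -5)
m(u) = -5
K(j, t) = (-6 + j)*(-4 + t)
o(N, D) = D**2 (o(N, D) = D*D = D**2)
o(8, K(m(-1), 7))*(-203) + 1035 = (24 - 6*7 - 4*(-5) - 5*7)**2*(-203) + 1035 = (24 - 42 + 20 - 35)**2*(-203) + 1035 = (-33)**2*(-203) + 1035 = 1089*(-203) + 1035 = -221067 + 1035 = -220032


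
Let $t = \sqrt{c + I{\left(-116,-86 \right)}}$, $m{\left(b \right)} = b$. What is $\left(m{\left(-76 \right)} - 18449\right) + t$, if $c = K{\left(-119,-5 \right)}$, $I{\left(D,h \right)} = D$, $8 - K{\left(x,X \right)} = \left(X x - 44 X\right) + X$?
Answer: $-18525 + 3 i \sqrt{102} \approx -18525.0 + 30.299 i$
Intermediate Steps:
$K{\left(x,X \right)} = 8 + 43 X - X x$ ($K{\left(x,X \right)} = 8 - \left(\left(X x - 44 X\right) + X\right) = 8 - \left(\left(- 44 X + X x\right) + X\right) = 8 - \left(- 43 X + X x\right) = 8 + 43 X - X x$)
$c = -802$ ($c = 8 + 43 \left(-5\right) - \left(-5\right) \left(-119\right) = 8 - 215 - 595 = -802$)
$t = 3 i \sqrt{102}$ ($t = \sqrt{-802 - 116} = \sqrt{-918} = 3 i \sqrt{102} \approx 30.299 i$)
$\left(m{\left(-76 \right)} - 18449\right) + t = \left(-76 - 18449\right) + 3 i \sqrt{102} = -18525 + 3 i \sqrt{102}$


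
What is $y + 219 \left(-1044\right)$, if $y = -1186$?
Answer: $-229822$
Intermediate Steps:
$y + 219 \left(-1044\right) = -1186 + 219 \left(-1044\right) = -1186 - 228636 = -229822$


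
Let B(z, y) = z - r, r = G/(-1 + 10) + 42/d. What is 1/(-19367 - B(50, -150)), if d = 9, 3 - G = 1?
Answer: -9/174709 ≈ -5.1514e-5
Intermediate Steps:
G = 2 (G = 3 - 1*1 = 3 - 1 = 2)
r = 44/9 (r = 2/(-1 + 10) + 42/9 = 2/9 + 42*(⅑) = 2*(⅑) + 14/3 = 2/9 + 14/3 = 44/9 ≈ 4.8889)
B(z, y) = -44/9 + z (B(z, y) = z - 1*44/9 = z - 44/9 = -44/9 + z)
1/(-19367 - B(50, -150)) = 1/(-19367 - (-44/9 + 50)) = 1/(-19367 - 1*406/9) = 1/(-19367 - 406/9) = 1/(-174709/9) = -9/174709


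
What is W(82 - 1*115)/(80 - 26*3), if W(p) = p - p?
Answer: 0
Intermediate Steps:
W(p) = 0
W(82 - 1*115)/(80 - 26*3) = 0/(80 - 26*3) = 0/(80 - 78) = 0/2 = 0*(½) = 0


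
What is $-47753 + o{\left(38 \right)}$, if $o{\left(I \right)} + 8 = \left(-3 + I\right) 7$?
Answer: $-47516$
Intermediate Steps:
$o{\left(I \right)} = -29 + 7 I$ ($o{\left(I \right)} = -8 + \left(-3 + I\right) 7 = -8 + \left(-21 + 7 I\right) = -29 + 7 I$)
$-47753 + o{\left(38 \right)} = -47753 + \left(-29 + 7 \cdot 38\right) = -47753 + \left(-29 + 266\right) = -47753 + 237 = -47516$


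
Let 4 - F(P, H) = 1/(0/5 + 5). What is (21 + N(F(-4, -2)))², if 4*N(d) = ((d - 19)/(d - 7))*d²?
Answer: 232837081/160000 ≈ 1455.2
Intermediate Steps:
F(P, H) = 19/5 (F(P, H) = 4 - 1/(0/5 + 5) = 4 - 1/(0*(⅕) + 5) = 4 - 1/(0 + 5) = 4 - 1/5 = 4 - 1*⅕ = 4 - ⅕ = 19/5)
N(d) = d²*(-19 + d)/(4*(-7 + d)) (N(d) = (((d - 19)/(d - 7))*d²)/4 = (((-19 + d)/(-7 + d))*d²)/4 = (d²*(-19 + d)/(-7 + d))/4 = d²*(-19 + d)/(4*(-7 + d)))
(21 + N(F(-4, -2)))² = (21 + (19/5)²*(-19 + 19/5)/(4*(-7 + 19/5)))² = (21 + (¼)*(361/25)*(-76/5)/(-16/5))² = (21 + (¼)*(361/25)*(-5/16)*(-76/5))² = (21 + 6859/400)² = (15259/400)² = 232837081/160000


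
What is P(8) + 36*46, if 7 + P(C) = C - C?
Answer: 1649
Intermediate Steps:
P(C) = -7 (P(C) = -7 + (C - C) = -7 + 0 = -7)
P(8) + 36*46 = -7 + 36*46 = -7 + 1656 = 1649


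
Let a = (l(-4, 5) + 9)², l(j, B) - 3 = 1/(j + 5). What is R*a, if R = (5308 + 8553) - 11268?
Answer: 438217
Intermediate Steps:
l(j, B) = 3 + 1/(5 + j) (l(j, B) = 3 + 1/(j + 5) = 3 + 1/(5 + j))
R = 2593 (R = 13861 - 11268 = 2593)
a = 169 (a = ((16 + 3*(-4))/(5 - 4) + 9)² = ((16 - 12)/1 + 9)² = (1*4 + 9)² = (4 + 9)² = 13² = 169)
R*a = 2593*169 = 438217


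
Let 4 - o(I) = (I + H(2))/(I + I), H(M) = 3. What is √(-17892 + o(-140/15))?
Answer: I*√14024458/28 ≈ 133.75*I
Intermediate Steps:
o(I) = 4 - (3 + I)/(2*I) (o(I) = 4 - (I + 3)/(I + I) = 4 - (3 + I)/(2*I))
√(-17892 + o(-140/15)) = √(-17892 + (-3 + 7*(-140/15))/(2*((-140/15)))) = √(-17892 + (-3 + 7*(-140*1/15))/(2*((-140*1/15)))) = √(-17892 + (-3 + 7*(-28/3))/(2*(-28/3))) = √(-17892 + (½)*(-3/28)*(-3 - 196/3)) = √(-17892 + (½)*(-3/28)*(-205/3)) = √(-17892 + 205/56) = √(-1001747/56) = I*√14024458/28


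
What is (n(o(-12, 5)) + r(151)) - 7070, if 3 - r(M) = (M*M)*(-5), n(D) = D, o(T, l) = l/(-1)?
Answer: 106933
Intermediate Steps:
o(T, l) = -l (o(T, l) = l*(-1) = -l)
r(M) = 3 + 5*M² (r(M) = 3 - M*M*(-5) = 3 - M²*(-5) = 3 - (-5)*M² = 3 + 5*M²)
(n(o(-12, 5)) + r(151)) - 7070 = (-1*5 + (3 + 5*151²)) - 7070 = (-5 + (3 + 5*22801)) - 7070 = (-5 + (3 + 114005)) - 7070 = (-5 + 114008) - 7070 = 114003 - 7070 = 106933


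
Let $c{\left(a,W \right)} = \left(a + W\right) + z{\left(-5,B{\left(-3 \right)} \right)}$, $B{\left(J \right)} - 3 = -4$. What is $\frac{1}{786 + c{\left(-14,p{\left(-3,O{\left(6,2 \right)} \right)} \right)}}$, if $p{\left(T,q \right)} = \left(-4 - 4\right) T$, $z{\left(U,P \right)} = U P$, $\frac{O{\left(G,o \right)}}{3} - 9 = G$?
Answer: $\frac{1}{801} \approx 0.0012484$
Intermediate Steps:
$O{\left(G,o \right)} = 27 + 3 G$
$B{\left(J \right)} = -1$ ($B{\left(J \right)} = 3 - 4 = -1$)
$z{\left(U,P \right)} = P U$
$p{\left(T,q \right)} = - 8 T$
$c{\left(a,W \right)} = 5 + W + a$ ($c{\left(a,W \right)} = \left(a + W\right) - -5 = \left(W + a\right) + 5 = 5 + W + a$)
$\frac{1}{786 + c{\left(-14,p{\left(-3,O{\left(6,2 \right)} \right)} \right)}} = \frac{1}{786 - -15} = \frac{1}{786 + \left(5 + 24 - 14\right)} = \frac{1}{786 + 15} = \frac{1}{801}$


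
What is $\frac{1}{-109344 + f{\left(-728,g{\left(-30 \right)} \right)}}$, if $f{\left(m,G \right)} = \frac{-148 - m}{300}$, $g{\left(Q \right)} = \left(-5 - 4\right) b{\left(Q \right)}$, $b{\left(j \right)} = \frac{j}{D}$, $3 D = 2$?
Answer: $- \frac{15}{1640131} \approx -9.1456 \cdot 10^{-6}$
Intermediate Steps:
$D = \frac{2}{3}$ ($D = \frac{1}{3} \cdot 2 = \frac{2}{3} \approx 0.66667$)
$b{\left(j \right)} = \frac{3 j}{2}$ ($b{\left(j \right)} = \frac{j}{\frac{2}{3}} = j \frac{3}{2} = \frac{3 j}{2}$)
$g{\left(Q \right)} = - \frac{27 Q}{2}$ ($g{\left(Q \right)} = \left(-5 - 4\right) \frac{3 Q}{2} = - 9 \frac{3 Q}{2} = - \frac{27 Q}{2}$)
$f{\left(m,G \right)} = - \frac{37}{75} - \frac{m}{300}$ ($f{\left(m,G \right)} = \left(-148 - m\right) \frac{1}{300} = - \frac{37}{75} - \frac{m}{300}$)
$\frac{1}{-109344 + f{\left(-728,g{\left(-30 \right)} \right)}} = \frac{1}{-109344 - - \frac{29}{15}} = \frac{1}{-109344 + \left(- \frac{37}{75} + \frac{182}{75}\right)} = \frac{1}{-109344 + \frac{29}{15}} = \frac{1}{- \frac{1640131}{15}} = - \frac{15}{1640131}$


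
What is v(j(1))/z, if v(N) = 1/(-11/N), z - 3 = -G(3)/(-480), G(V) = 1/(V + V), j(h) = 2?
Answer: -5760/95051 ≈ -0.060599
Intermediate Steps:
G(V) = 1/(2*V)
z = 8641/2880 (z = 3 - (½)/3/(-480) = 3 - (½)*(⅓)*(-1)/480 = 3 - (-1)/(6*480) = 3 - 1*(-1/2880) = 3 + 1/2880 = 8641/2880 ≈ 3.0003)
v(N) = -N/11
v(j(1))/z = (-1/11*2)/(8641/2880) = -2/11*2880/8641 = -5760/95051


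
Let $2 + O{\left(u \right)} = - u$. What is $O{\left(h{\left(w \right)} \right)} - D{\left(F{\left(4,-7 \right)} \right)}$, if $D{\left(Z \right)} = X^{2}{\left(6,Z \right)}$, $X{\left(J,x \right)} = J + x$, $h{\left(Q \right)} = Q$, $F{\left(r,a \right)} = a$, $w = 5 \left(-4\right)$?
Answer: $17$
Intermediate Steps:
$w = -20$
$O{\left(u \right)} = -2 - u$
$D{\left(Z \right)} = \left(6 + Z\right)^{2}$
$O{\left(h{\left(w \right)} \right)} - D{\left(F{\left(4,-7 \right)} \right)} = \left(-2 - -20\right) - \left(6 - 7\right)^{2} = \left(-2 + 20\right) - \left(-1\right)^{2} = 18 - 1 = 17$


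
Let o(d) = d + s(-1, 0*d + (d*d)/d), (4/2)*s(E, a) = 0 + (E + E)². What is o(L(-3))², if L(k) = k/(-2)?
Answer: 49/4 ≈ 12.250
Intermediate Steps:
L(k) = -k/2 (L(k) = k*(-½) = -k/2)
s(E, a) = 2*E² (s(E, a) = (0 + (E + E)²)/2 = (0 + (2*E)²)/2 = (0 + 4*E²)/2 = (4*E²)/2 = 2*E²)
o(d) = 2 + d (o(d) = d + 2*(-1)² = d + 2*1 = d + 2 = 2 + d)
o(L(-3))² = (2 - ½*(-3))² = (2 + 3/2)² = (7/2)² = 49/4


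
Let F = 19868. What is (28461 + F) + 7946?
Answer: 56275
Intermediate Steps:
(28461 + F) + 7946 = (28461 + 19868) + 7946 = 48329 + 7946 = 56275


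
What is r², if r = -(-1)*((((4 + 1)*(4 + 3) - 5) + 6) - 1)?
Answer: 1225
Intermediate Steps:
r = 35 (r = -(-1)*(((5*7 - 5) + 6) - 1) = -(-1)*(((35 - 5) + 6) - 1) = -(-1)*((30 + 6) - 1) = -(-1)*(36 - 1) = -(-1)*35 = -1*(-35) = 35)
r² = 35² = 1225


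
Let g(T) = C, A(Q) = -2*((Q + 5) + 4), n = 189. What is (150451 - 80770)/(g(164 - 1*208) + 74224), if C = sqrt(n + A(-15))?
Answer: 5172002544/5509201975 - 69681*sqrt(201)/5509201975 ≈ 0.93861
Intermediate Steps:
A(Q) = -18 - 2*Q (A(Q) = -2*((5 + Q) + 4) = -2*(9 + Q) = -18 - 2*Q)
C = sqrt(201) (C = sqrt(189 + (-18 - 2*(-15))) = sqrt(189 + (-18 + 30)) = sqrt(189 + 12) = sqrt(201) ≈ 14.177)
g(T) = sqrt(201)
(150451 - 80770)/(g(164 - 1*208) + 74224) = (150451 - 80770)/(sqrt(201) + 74224) = 69681/(74224 + sqrt(201))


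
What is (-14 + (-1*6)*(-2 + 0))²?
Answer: 4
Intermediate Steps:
(-14 + (-1*6)*(-2 + 0))² = (-14 - 6*(-2))² = (-14 + 12)² = (-2)² = 4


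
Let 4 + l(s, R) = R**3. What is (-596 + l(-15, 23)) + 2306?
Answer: 13873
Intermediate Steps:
l(s, R) = -4 + R**3
(-596 + l(-15, 23)) + 2306 = (-596 + (-4 + 23**3)) + 2306 = (-596 + (-4 + 12167)) + 2306 = (-596 + 12163) + 2306 = 11567 + 2306 = 13873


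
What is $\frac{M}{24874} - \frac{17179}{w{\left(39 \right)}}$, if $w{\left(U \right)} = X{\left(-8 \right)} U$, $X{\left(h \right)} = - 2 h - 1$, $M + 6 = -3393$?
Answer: $- \frac{429298861}{14551290} \approx -29.502$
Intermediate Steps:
$M = -3399$ ($M = -6 - 3393 = -3399$)
$X{\left(h \right)} = -1 - 2 h$
$w{\left(U \right)} = 15 U$ ($w{\left(U \right)} = \left(-1 - -16\right) U = \left(-1 + 16\right) U = 15 U$)
$\frac{M}{24874} - \frac{17179}{w{\left(39 \right)}} = - \frac{3399}{24874} - \frac{17179}{15 \cdot 39} = \left(-3399\right) \frac{1}{24874} - \frac{17179}{585} = - \frac{3399}{24874} - \frac{17179}{585} = - \frac{429298861}{14551290}$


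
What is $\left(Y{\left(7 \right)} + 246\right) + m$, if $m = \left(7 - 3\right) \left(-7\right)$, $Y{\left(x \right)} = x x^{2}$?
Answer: $561$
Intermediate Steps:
$Y{\left(x \right)} = x^{3}$
$m = -28$ ($m = 4 \left(-7\right) = -28$)
$\left(Y{\left(7 \right)} + 246\right) + m = \left(7^{3} + 246\right) - 28 = \left(343 + 246\right) - 28 = 589 - 28 = 561$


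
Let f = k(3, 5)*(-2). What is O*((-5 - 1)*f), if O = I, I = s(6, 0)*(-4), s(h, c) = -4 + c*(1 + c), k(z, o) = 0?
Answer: 0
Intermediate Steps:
f = 0 (f = 0*(-2) = 0)
I = 16 (I = (-4 + 0 + 0²)*(-4) = (-4 + 0 + 0)*(-4) = -4*(-4) = 16)
O = 16
O*((-5 - 1)*f) = 16*((-5 - 1)*0) = 16*(-6*0) = 16*0 = 0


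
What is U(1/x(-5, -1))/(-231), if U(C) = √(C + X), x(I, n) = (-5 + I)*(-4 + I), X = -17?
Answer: -I*√15290/6930 ≈ -0.017843*I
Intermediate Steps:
U(C) = √(-17 + C) (U(C) = √(C - 17) = √(-17 + C))
U(1/x(-5, -1))/(-231) = √(-17 + 1/(20 + (-5)² - 9*(-5)))/(-231) = √(-17 + 1/(20 + 25 + 45))*(-1/231) = √(-17 + 1/90)*(-1/231) = √(-1529/90)*(-1/231) = (I*√15290/30)*(-1/231) = -I*√15290/6930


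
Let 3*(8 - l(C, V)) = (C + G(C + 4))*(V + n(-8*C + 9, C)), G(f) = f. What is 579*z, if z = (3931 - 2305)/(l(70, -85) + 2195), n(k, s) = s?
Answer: 941454/2923 ≈ 322.08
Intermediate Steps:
l(C, V) = 8 - (4 + 2*C)*(C + V)/3 (l(C, V) = 8 - (C + (C + 4))*(V + C)/3 = 8 - (C + (4 + C))*(C + V)/3 = 8 - (4 + 2*C)*(C + V)/3)
z = 1626/2923 (z = (3931 - 2305)/((8 - 1/3*70**2 - 1/3*70*(-85) - 1/3*70*(4 + 70) - 1/3*(-85)*(4 + 70)) + 2195) = 1626/((8 - 1/3*4900 + 5950/3 - 1/3*70*74 - 1/3*(-85)*74) + 2195) = 1626/((8 - 4900/3 + 5950/3 - 5180/3 + 6290/3) + 2195) = 1626/(728 + 2195) = 1626/2923 ≈ 0.55628)
579*z = 579*(1626/2923) = 941454/2923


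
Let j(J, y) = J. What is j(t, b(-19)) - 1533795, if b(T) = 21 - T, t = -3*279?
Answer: -1534632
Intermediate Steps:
t = -837
j(t, b(-19)) - 1533795 = -837 - 1533795 = -1534632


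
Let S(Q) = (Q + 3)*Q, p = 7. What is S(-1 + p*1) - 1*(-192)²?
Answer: -36810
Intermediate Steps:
S(Q) = Q*(3 + Q) (S(Q) = (3 + Q)*Q = Q*(3 + Q))
S(-1 + p*1) - 1*(-192)² = (-1 + 7*1)*(3 + (-1 + 7*1)) - 1*(-192)² = (-1 + 7)*(3 + (-1 + 7)) - 1*36864 = 6*(3 + 6) - 36864 = 6*9 - 36864 = 54 - 36864 = -36810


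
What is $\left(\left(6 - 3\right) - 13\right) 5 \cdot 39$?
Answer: $-1950$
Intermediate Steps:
$\left(\left(6 - 3\right) - 13\right) 5 \cdot 39 = \left(3 - 13\right) 5 \cdot 39 = \left(-10\right) 5 \cdot 39 = \left(-50\right) 39 = -1950$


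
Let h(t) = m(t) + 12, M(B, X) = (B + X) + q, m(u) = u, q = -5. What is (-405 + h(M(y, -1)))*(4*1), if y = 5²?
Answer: -1496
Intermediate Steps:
y = 25
M(B, X) = -5 + B + X (M(B, X) = (B + X) - 5 = -5 + B + X)
h(t) = 12 + t (h(t) = t + 12 = 12 + t)
(-405 + h(M(y, -1)))*(4*1) = (-405 + (12 + (-5 + 25 - 1)))*(4*1) = (-405 + (12 + 19))*4 = (-405 + 31)*4 = -374*4 = -1496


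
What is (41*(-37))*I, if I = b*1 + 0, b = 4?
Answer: -6068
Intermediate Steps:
I = 4 (I = 4*1 + 0 = 4 + 0 = 4)
(41*(-37))*I = (41*(-37))*4 = -1517*4 = -6068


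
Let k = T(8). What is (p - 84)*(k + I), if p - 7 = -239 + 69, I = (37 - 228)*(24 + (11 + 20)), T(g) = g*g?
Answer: 2578927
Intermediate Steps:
T(g) = g**2
I = -10505 (I = -191*(24 + 31) = -191*55 = -10505)
p = -163 (p = 7 + (-239 + 69) = 7 - 170 = -163)
k = 64 (k = 8**2 = 64)
(p - 84)*(k + I) = (-163 - 84)*(64 - 10505) = -247*(-10441) = 2578927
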